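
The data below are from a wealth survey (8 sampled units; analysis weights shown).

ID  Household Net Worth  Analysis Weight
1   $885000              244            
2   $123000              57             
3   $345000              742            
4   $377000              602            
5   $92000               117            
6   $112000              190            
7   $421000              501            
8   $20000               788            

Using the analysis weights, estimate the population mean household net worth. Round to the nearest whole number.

Weighted sum = 885000×244 + 123000×57 + 345000×742 + 377000×602 + 92000×117 + 112000×190 + 421000×501 + 20000×788
  = 215940000 + 7011000 + 255990000 + 226954000 + 10764000 + 21280000 + 210921000 + 15760000 = 964620000
Sum of weights = 3241
Weighted mean = 964620000 / 3241 = 297630.36

297630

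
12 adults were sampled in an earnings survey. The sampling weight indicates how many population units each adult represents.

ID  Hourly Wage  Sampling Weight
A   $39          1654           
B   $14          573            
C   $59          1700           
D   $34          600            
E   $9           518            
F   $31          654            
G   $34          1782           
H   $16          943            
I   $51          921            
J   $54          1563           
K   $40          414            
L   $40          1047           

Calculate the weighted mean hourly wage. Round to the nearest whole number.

39

Weighted sum = 39×1654 + 14×573 + 59×1700 + 34×600 + 9×518 + 31×654 + 34×1782 + 16×943 + 51×921 + 54×1563 + 40×414 + 40×1047
  = 64506 + 8022 + 100300 + 20400 + 4662 + 20274 + 60588 + 15088 + 46971 + 84402 + 16560 + 41880 = 483653
Sum of weights = 1654 + 573 + 1700 + 600 + 518 + 654 + 1782 + 943 + 921 + 1563 + 414 + 1047 = 12369
Weighted mean = 483653 / 12369 = 39.102029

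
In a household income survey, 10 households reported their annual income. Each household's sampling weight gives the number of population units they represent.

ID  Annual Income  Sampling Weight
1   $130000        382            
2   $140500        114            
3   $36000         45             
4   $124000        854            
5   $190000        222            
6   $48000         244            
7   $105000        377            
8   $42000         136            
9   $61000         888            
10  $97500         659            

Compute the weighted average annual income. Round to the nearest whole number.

99669

Weighted sum = 130000×382 + 140500×114 + 36000×45 + 124000×854 + 190000×222 + 48000×244 + 105000×377 + 42000×136 + 61000×888 + 97500×659
  = 49660000 + 16017000 + 1620000 + 105896000 + 42180000 + 11712000 + 39585000 + 5712000 + 54168000 + 64252500 = 390802500
Sum of weights = 382 + 114 + 45 + 854 + 222 + 244 + 377 + 136 + 888 + 659 = 3921
Weighted mean = 390802500 / 3921 = 99669.09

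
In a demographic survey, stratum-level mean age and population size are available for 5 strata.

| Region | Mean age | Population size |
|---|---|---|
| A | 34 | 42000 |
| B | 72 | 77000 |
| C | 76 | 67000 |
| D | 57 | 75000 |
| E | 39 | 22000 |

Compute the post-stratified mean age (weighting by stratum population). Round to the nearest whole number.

61

Σ Nₕ·x̄ₕ = 34×42000 + 72×77000 + 76×67000 + 57×75000 + 39×22000
  = 17197000
Σ Nₕ = 42000 + 77000 + 67000 + 75000 + 22000 = 283000
Overall mean = 17197000 / 283000 = 60.766784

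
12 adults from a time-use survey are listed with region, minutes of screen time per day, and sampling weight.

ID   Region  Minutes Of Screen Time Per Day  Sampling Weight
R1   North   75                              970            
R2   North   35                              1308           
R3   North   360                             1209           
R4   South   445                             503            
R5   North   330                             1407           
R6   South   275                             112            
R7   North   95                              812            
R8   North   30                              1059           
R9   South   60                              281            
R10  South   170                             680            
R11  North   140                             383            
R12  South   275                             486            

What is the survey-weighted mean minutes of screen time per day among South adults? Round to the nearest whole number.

253

South rows: R4, R6, R9, R10, R12
Weighted sum = 445×503 + 275×112 + 60×281 + 170×680 + 275×486
  = 520745
Sum of weights = 503 + 112 + 281 + 680 + 486 = 2062
Weighted mean = 520745 / 2062 = 252.54365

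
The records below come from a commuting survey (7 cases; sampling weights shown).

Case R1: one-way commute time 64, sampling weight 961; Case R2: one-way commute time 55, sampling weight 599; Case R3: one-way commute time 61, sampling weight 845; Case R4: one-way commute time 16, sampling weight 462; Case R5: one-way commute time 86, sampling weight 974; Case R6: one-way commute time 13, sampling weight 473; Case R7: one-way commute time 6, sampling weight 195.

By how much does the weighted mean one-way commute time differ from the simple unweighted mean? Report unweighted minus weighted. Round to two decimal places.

-11.22

Unweighted sum = 64 + 55 + 61 + 16 + 86 + 13 + 6 = 301
Unweighted mean = 301 / 7 = 43
Weighted sum = 64×961 + 55×599 + 61×845 + 16×462 + 86×974 + 13×473 + 6×195
  = 61504 + 32945 + 51545 + 7392 + 83764 + 6149 + 1170 = 244469
Sum of weights = 961 + 599 + 845 + 462 + 974 + 473 + 195 = 4509
Weighted mean = 244469 / 4509 = 54.218008
Difference (unweighted minus weighted) = -11.218008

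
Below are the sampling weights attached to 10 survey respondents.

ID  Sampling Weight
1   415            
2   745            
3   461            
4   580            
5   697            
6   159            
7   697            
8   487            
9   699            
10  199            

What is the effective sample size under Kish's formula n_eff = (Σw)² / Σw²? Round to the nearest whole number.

Σ wᵢ = 415 + 745 + 461 + 580 + 697 + 159 + 697 + 487 + 699 + 199 = 5139
Σ wᵢ² = 172225 + 555025 + 212521 + 336400 + 485809 + 25281 + 485809 + 237169 + 488601 + 39601 = 3038441
n_eff = 5139² / 3038441 = 26409321 / 3038441 = 8.691734

9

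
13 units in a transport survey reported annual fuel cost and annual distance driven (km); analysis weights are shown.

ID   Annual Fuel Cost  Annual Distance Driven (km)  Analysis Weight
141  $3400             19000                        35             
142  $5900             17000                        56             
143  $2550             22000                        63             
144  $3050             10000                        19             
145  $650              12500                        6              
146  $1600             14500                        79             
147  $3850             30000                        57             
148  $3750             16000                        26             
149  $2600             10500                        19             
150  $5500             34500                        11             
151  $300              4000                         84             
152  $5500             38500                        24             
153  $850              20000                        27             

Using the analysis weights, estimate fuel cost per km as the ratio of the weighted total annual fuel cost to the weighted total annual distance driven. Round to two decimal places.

0.16

Σ wᵢ·y = 1405300
Σ wᵢ·x = 8918500
Ratio = 1405300 / 8918500 = 0.15757134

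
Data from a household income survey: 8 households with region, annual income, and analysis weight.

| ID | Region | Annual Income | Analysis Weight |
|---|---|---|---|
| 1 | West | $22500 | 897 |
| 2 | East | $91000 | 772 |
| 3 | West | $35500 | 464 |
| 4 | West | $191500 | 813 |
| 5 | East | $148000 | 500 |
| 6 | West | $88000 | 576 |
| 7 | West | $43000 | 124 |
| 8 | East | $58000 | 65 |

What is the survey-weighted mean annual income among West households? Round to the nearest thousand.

West rows: 1, 3, 4, 6, 7
Weighted sum = 248364000
Sum of weights = 897 + 464 + 813 + 576 + 124 = 2874
Weighted mean = 248364000 / 2874 = 86417.537

86000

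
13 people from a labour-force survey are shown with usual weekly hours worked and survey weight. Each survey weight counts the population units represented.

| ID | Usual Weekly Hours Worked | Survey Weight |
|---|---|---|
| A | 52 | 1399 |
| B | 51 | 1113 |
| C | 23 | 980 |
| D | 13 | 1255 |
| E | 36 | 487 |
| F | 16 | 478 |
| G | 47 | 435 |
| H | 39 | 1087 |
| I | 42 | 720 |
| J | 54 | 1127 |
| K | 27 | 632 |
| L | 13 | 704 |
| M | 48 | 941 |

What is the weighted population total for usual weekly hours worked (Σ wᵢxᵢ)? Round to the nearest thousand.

Weighted total = 418866

419000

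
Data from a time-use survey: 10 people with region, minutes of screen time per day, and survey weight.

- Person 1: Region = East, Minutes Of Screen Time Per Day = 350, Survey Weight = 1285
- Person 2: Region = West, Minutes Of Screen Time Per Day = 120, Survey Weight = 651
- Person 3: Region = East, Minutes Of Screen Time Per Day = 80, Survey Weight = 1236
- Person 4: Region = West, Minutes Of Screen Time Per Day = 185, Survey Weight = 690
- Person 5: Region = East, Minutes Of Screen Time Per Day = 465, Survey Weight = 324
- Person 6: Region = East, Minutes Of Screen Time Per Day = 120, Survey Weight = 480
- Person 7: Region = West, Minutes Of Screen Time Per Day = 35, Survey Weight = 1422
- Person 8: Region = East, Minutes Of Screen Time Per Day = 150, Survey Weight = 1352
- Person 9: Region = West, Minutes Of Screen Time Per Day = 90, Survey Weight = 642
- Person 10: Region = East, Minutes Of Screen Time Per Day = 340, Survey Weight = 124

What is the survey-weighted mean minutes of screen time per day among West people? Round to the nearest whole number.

West rows: 2, 4, 7, 9
Weighted sum = 120×651 + 185×690 + 35×1422 + 90×642
  = 78120 + 127650 + 49770 + 57780 = 313320
Sum of weights = 651 + 690 + 1422 + 642 = 3405
Weighted mean = 313320 / 3405 = 92.017621

92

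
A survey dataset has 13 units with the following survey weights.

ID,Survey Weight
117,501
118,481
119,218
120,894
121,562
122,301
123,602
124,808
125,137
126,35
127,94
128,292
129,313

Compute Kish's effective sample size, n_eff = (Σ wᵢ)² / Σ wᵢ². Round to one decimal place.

Σ wᵢ = 5238
Σ wᵢ² = 2962898
n_eff = 5238² / 2962898 = 27436644 / 2962898 = 9.2600704

9.3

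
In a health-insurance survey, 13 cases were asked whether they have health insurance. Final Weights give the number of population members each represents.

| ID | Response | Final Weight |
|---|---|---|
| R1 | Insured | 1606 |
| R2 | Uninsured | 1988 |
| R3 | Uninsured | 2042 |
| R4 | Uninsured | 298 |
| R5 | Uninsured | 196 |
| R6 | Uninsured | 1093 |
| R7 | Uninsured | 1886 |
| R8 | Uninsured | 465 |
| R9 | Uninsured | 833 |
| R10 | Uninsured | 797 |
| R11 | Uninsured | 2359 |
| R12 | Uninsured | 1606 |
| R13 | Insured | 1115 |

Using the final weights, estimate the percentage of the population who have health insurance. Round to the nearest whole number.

17

Sum of weights for 'Insured' = 1606 + 1115 = 2721
Total weight = 16284
Weighted proportion = 2721 / 16284 = 0.16709654 → 16.709654%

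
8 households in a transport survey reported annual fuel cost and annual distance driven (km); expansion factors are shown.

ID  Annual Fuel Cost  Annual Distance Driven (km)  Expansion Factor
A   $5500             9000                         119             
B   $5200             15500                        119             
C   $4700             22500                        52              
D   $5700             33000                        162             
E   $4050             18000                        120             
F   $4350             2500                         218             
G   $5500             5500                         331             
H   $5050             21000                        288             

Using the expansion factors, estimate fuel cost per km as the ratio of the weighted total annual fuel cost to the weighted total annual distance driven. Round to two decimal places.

0.36

Σ wᵢ·y = 5500×119 + 5200×119 + 4700×52 + 5700×162 + 4050×120 + 4350×218 + 5500×331 + 5050×288
  = 7150300
Σ wᵢ·x = 9000×119 + 15500×119 + 22500×52 + 33000×162 + 18000×120 + 2500×218 + 5500×331 + 21000×288
  = 1071000 + 1844500 + 1170000 + 5346000 + 2160000 + 545000 + 1820500 + 6048000 = 20005000
Ratio = 7150300 / 20005000 = 0.35742564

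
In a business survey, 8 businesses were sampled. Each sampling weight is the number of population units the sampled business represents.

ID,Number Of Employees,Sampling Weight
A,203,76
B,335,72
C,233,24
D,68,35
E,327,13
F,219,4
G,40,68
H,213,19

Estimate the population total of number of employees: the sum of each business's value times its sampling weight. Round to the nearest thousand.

Weighted total = 203×76 + 335×72 + 233×24 + 68×35 + 327×13 + 219×4 + 40×68 + 213×19
  = 15428 + 24120 + 5592 + 2380 + 4251 + 876 + 2720 + 4047 = 59414

59000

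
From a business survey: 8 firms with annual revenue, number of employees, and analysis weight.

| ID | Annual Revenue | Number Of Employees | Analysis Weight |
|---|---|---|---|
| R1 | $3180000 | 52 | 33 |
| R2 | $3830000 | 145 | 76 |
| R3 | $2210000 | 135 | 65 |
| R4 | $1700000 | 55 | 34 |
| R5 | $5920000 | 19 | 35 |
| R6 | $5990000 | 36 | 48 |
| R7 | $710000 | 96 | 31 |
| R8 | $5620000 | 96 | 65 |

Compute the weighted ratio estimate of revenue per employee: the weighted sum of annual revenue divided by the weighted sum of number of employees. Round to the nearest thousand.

Σ wᵢ·y = 3180000×33 + 3830000×76 + 2210000×65 + 1700000×34 + 5920000×35 + 5990000×48 + 710000×31 + 5620000×65
  = 1479500000
Σ wᵢ·x = 52×33 + 145×76 + 135×65 + 55×34 + 19×35 + 36×48 + 96×31 + 96×65
  = 34990
Ratio = 1479500000 / 34990 = 42283.51

42000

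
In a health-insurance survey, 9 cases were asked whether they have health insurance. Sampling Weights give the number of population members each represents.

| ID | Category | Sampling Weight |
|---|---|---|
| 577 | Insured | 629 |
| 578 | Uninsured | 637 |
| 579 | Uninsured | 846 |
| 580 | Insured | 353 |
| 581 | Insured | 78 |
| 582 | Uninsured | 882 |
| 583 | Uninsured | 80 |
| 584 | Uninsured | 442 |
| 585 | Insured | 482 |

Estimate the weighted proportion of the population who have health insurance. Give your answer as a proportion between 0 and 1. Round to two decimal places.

0.35

Sum of weights for 'Insured' = 629 + 353 + 78 + 482 = 1542
Total weight = 4429
Weighted proportion = 1542 / 4429 = 0.34815986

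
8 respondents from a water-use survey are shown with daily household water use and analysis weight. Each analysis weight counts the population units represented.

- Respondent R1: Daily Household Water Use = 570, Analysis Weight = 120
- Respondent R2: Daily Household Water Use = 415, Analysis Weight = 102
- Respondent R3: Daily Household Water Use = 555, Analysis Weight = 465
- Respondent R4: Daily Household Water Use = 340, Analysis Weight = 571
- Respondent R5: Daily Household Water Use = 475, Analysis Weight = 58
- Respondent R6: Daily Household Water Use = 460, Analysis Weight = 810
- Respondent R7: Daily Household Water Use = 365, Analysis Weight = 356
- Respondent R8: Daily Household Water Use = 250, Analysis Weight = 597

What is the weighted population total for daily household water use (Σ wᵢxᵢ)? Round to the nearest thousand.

Weighted total = 570×120 + 415×102 + 555×465 + 340×571 + 475×58 + 460×810 + 365×356 + 250×597
  = 68400 + 42330 + 258075 + 194140 + 27550 + 372600 + 129940 + 149250 = 1242285

1242000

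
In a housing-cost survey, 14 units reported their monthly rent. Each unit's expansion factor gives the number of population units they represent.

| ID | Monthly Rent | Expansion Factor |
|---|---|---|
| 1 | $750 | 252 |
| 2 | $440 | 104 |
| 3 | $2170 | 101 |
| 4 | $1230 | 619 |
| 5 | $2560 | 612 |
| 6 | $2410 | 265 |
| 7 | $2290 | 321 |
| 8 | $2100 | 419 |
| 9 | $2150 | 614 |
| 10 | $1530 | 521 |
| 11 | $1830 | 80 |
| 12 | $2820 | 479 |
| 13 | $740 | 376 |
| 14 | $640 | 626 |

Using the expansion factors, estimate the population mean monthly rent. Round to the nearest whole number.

1731

Weighted sum = 9328950
Sum of weights = 5389
Weighted mean = 9328950 / 5389 = 1731.1097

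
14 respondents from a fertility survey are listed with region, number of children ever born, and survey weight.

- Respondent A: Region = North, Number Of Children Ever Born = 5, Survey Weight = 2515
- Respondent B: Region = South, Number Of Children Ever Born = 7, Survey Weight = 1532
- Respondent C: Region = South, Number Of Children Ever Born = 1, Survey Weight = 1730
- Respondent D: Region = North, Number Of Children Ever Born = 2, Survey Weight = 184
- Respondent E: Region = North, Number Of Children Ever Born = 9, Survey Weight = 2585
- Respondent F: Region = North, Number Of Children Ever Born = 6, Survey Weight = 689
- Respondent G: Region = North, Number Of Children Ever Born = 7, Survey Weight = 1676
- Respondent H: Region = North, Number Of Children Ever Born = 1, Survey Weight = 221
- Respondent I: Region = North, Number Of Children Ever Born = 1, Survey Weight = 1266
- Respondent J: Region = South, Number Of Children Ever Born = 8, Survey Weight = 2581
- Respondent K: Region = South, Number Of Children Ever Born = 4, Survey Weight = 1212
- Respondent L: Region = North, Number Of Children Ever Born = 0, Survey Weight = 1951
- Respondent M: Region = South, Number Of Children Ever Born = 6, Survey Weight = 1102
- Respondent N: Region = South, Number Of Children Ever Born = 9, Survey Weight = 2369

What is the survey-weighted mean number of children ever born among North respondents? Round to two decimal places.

4.83

North rows: A, D, E, F, G, H, I, L
Weighted sum = 53561
Sum of weights = 2515 + 184 + 2585 + 689 + 1676 + 221 + 1266 + 1951 = 11087
Weighted mean = 53561 / 11087 = 4.8309732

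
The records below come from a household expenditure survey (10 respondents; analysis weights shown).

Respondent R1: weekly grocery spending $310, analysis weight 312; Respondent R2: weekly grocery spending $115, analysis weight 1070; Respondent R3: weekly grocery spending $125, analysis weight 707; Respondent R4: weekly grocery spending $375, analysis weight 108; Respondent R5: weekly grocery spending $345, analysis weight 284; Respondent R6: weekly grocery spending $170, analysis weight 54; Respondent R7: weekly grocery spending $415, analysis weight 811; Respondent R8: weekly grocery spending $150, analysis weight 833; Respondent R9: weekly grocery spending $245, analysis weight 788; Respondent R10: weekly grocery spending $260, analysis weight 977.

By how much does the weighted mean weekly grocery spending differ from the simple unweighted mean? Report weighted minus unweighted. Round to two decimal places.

Unweighted sum = 310 + 115 + 125 + 375 + 345 + 170 + 415 + 150 + 245 + 260 = 2510
Unweighted mean = 2510 / 10 = 251
Weighted sum = 310×312 + 115×1070 + 125×707 + 375×108 + 345×284 + 170×54 + 415×811 + 150×833 + 245×788 + 260×977
  = 96720 + 123050 + 88375 + 40500 + 97980 + 9180 + 336565 + 124950 + 193060 + 254020 = 1364400
Sum of weights = 312 + 1070 + 707 + 108 + 284 + 54 + 811 + 833 + 788 + 977 = 5944
Weighted mean = 1364400 / 5944 = 229.5424
Difference (weighted minus unweighted) = -21.457604

-21.46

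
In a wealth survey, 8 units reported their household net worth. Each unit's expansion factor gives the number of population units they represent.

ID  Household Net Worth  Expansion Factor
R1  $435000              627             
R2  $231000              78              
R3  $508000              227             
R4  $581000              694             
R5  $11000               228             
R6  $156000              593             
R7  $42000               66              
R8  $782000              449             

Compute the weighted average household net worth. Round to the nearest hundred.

424800

Weighted sum = 435000×627 + 231000×78 + 508000×227 + 581000×694 + 11000×228 + 156000×593 + 42000×66 + 782000×449
  = 272745000 + 18018000 + 115316000 + 403214000 + 2508000 + 92508000 + 2772000 + 351118000 = 1258199000
Sum of weights = 627 + 78 + 227 + 694 + 228 + 593 + 66 + 449 = 2962
Weighted mean = 1258199000 / 2962 = 424780.22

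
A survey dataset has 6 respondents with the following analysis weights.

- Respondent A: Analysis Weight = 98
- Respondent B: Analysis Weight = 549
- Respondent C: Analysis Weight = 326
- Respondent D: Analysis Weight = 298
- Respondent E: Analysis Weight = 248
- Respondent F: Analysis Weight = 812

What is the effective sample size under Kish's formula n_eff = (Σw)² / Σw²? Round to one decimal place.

Σ wᵢ = 98 + 549 + 326 + 298 + 248 + 812 = 2331
Σ wᵢ² = 9604 + 301401 + 106276 + 88804 + 61504 + 659344 = 1226933
n_eff = 2331² / 1226933 = 5433561 / 1226933 = 4.4285719

4.4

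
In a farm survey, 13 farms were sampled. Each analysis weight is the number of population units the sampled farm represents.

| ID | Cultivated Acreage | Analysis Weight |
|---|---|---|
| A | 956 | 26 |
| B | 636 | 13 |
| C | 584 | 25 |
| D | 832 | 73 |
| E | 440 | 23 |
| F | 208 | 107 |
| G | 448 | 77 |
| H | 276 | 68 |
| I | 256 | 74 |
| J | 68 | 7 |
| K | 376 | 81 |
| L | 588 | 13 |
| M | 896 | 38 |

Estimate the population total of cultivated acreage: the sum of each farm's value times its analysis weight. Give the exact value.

Weighted total = 285668

285668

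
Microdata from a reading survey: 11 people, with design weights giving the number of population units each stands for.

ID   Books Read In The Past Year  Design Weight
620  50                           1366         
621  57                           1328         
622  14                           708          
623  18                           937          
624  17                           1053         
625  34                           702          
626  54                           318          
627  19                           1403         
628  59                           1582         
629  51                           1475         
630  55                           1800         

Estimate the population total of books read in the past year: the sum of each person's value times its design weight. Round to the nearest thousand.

524000

Weighted total = 50×1366 + 57×1328 + 14×708 + 18×937 + 17×1053 + 34×702 + 54×318 + 19×1403 + 59×1582 + 51×1475 + 55×1800
  = 68300 + 75696 + 9912 + 16866 + 17901 + 23868 + 17172 + 26657 + 93338 + 75225 + 99000 = 523935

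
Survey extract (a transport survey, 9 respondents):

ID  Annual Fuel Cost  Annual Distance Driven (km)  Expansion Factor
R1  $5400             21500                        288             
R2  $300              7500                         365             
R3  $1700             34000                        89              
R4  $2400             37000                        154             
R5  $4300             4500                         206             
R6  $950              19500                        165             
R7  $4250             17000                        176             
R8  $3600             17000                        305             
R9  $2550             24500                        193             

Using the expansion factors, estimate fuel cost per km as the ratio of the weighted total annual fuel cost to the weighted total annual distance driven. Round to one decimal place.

Σ wᵢ·y = 5400×288 + 300×365 + 1700×89 + 2400×154 + 4300×206 + 950×165 + 4250×176 + 3600×305 + 2550×193
  = 1555200 + 109500 + 151300 + 369600 + 885800 + 156750 + 748000 + 1098000 + 492150 = 5566300
Σ wᵢ·x = 34703500
Ratio = 5566300 / 34703500 = 0.16039593

0.2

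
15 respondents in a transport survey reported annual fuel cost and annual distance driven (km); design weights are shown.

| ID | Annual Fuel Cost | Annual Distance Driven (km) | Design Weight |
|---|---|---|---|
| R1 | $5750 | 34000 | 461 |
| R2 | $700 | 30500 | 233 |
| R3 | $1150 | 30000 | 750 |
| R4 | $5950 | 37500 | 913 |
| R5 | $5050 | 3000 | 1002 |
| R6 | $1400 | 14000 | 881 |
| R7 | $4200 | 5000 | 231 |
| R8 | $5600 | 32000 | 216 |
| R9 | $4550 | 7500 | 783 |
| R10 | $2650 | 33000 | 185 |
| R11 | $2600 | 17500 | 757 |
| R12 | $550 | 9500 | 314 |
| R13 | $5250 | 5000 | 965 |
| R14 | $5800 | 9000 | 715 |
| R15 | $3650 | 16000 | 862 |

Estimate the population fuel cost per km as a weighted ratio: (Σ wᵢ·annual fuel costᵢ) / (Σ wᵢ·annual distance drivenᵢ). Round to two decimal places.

0.23

Σ wᵢ·y = 36135350
Σ wᵢ·x = 156185000
Ratio = 36135350 / 156185000 = 0.23136249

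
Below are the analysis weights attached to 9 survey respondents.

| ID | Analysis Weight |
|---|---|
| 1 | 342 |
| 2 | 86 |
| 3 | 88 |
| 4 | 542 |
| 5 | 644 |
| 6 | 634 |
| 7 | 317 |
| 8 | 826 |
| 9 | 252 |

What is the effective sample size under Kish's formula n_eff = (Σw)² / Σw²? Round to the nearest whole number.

Σ wᵢ = 3731
Σ wᵢ² = 116964 + 7396 + 7744 + 293764 + 414736 + 401956 + 100489 + 682276 + 63504 = 2088829
n_eff = 3731² / 2088829 = 13920361 / 2088829 = 6.6641937

7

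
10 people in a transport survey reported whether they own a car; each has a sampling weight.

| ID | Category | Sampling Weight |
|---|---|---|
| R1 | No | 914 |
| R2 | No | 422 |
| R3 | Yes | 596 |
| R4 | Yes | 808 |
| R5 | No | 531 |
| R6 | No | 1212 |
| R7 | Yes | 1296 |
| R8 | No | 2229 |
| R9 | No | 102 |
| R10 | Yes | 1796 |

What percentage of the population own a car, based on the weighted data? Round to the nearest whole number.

Sum of weights for 'Yes' = 596 + 808 + 1296 + 1796 = 4496
Total weight = 9906
Weighted proportion = 4496 / 9906 = 0.45386634 → 45.386634%

45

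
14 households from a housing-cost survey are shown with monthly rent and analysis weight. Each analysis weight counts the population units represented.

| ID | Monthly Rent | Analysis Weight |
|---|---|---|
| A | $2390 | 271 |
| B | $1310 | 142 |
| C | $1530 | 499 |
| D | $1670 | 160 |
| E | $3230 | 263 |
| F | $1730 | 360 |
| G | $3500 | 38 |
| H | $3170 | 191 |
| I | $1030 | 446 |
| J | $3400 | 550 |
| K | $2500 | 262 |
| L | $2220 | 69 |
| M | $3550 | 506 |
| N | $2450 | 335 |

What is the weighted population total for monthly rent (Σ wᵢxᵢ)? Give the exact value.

9829750

Weighted total = 9829750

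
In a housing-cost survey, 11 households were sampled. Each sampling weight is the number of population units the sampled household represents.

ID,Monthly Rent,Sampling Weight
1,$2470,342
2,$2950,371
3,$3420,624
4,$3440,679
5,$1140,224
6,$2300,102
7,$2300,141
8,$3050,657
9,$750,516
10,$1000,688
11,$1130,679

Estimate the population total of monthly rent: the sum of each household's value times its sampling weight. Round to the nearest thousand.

11069000

Weighted total = 2470×342 + 2950×371 + 3420×624 + 3440×679 + 1140×224 + 2300×102 + 2300×141 + 3050×657 + 750×516 + 1000×688 + 1130×679
  = 11069410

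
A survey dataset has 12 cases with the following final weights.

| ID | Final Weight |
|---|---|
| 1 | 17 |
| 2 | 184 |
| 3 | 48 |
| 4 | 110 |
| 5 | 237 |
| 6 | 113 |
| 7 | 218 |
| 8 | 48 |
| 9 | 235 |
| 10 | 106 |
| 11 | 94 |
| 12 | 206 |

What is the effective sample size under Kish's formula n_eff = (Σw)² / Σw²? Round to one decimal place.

Σ wᵢ = 1616
Σ wᵢ² = 285048
n_eff = 1616² / 285048 = 2611456 / 285048 = 9.1614605

9.2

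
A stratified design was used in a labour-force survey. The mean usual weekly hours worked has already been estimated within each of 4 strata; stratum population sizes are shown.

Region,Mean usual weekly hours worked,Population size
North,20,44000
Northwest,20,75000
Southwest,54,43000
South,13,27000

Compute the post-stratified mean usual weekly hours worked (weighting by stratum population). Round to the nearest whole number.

Σ Nₕ·x̄ₕ = 20×44000 + 20×75000 + 54×43000 + 13×27000
  = 880000 + 1500000 + 2322000 + 351000 = 5053000
Σ Nₕ = 189000
Overall mean = 5053000 / 189000 = 26.73545

27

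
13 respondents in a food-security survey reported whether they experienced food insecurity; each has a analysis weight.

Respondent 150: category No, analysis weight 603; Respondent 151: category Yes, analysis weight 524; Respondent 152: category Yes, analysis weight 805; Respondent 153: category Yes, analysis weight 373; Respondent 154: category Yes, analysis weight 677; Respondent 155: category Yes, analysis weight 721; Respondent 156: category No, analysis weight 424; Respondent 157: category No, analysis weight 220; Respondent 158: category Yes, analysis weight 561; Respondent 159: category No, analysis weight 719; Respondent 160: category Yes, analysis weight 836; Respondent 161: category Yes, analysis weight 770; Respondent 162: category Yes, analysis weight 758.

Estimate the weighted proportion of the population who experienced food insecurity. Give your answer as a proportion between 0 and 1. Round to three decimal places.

0.754

Sum of weights for 'Yes' = 524 + 805 + 373 + 677 + 721 + 561 + 836 + 770 + 758 = 6025
Total weight = 7991
Weighted proportion = 6025 / 7991 = 0.75397322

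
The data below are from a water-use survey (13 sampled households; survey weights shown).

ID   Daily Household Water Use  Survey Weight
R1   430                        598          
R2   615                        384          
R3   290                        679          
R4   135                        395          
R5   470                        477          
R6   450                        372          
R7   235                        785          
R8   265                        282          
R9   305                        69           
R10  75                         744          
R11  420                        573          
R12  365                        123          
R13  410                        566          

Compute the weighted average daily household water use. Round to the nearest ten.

Weighted sum = 1988790
Sum of weights = 6047
Weighted mean = 1988790 / 6047 = 328.88871

330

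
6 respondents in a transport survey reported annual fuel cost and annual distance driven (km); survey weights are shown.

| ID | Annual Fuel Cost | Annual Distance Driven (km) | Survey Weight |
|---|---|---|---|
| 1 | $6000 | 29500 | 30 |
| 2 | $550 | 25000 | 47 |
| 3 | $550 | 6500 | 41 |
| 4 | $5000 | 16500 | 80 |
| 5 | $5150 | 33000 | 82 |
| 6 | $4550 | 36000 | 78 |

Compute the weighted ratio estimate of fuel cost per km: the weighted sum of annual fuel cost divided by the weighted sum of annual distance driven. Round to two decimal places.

0.15

Σ wᵢ·y = 6000×30 + 550×47 + 550×41 + 5000×80 + 5150×82 + 4550×78
  = 1405600
Σ wᵢ·x = 29500×30 + 25000×47 + 6500×41 + 16500×80 + 33000×82 + 36000×78
  = 9160500
Ratio = 1405600 / 9160500 = 0.15344141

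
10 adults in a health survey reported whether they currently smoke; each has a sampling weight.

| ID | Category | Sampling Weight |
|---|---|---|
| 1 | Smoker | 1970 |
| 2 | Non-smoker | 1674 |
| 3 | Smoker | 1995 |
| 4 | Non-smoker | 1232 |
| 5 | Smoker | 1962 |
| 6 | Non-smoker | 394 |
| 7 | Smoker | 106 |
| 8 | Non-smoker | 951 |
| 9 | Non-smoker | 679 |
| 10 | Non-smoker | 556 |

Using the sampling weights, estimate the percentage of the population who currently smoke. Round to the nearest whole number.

52

Sum of weights for 'Smoker' = 1970 + 1995 + 1962 + 106 = 6033
Total weight = 1970 + 1674 + 1995 + 1232 + 1962 + 394 + 106 + 951 + 679 + 556 = 11519
Weighted proportion = 6033 / 11519 = 0.52374338 → 52.374338%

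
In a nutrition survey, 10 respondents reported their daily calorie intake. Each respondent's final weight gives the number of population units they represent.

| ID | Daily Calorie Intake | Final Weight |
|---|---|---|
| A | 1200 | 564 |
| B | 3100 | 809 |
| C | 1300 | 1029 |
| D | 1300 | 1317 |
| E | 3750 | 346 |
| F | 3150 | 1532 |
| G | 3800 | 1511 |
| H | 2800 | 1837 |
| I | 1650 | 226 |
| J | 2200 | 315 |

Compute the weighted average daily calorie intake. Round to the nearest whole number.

Weighted sum = 1200×564 + 3100×809 + 1300×1029 + 1300×1317 + 3750×346 + 3150×1532 + 3800×1511 + 2800×1837 + 1650×226 + 2200×315
  = 676800 + 2507900 + 1337700 + 1712100 + 1297500 + 4825800 + 5741800 + 5143600 + 372900 + 693000 = 24309100
Sum of weights = 564 + 809 + 1029 + 1317 + 346 + 1532 + 1511 + 1837 + 226 + 315 = 9486
Weighted mean = 24309100 / 9486 = 2562.6291

2563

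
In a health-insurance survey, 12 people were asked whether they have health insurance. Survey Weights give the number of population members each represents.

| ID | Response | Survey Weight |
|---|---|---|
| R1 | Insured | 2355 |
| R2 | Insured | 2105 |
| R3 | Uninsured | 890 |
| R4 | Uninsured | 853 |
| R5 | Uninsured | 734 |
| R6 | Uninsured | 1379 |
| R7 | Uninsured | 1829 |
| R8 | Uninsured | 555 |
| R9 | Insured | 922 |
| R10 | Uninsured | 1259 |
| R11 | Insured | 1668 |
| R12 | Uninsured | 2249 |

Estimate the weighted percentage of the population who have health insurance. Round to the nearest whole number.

42

Sum of weights for 'Insured' = 2355 + 2105 + 922 + 1668 = 7050
Total weight = 16798
Weighted proportion = 7050 / 16798 = 0.41969282 → 41.969282%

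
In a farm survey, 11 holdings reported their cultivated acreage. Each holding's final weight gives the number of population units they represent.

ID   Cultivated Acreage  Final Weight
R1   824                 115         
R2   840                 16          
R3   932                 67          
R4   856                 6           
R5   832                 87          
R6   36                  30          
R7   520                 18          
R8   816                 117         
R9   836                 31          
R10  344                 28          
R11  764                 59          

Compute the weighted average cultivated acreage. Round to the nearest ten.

760

Weighted sum = 434700
Sum of weights = 115 + 16 + 67 + 6 + 87 + 30 + 18 + 117 + 31 + 28 + 59 = 574
Weighted mean = 434700 / 574 = 757.31707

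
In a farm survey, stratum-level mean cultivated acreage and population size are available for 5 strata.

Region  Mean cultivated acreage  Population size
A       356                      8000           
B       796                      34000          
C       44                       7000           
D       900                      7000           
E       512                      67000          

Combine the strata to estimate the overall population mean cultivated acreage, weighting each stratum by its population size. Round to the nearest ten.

Σ Nₕ·x̄ₕ = 356×8000 + 796×34000 + 44×7000 + 900×7000 + 512×67000
  = 2848000 + 27064000 + 308000 + 6300000 + 34304000 = 70824000
Σ Nₕ = 8000 + 34000 + 7000 + 7000 + 67000 = 123000
Overall mean = 70824000 / 123000 = 575.80488

580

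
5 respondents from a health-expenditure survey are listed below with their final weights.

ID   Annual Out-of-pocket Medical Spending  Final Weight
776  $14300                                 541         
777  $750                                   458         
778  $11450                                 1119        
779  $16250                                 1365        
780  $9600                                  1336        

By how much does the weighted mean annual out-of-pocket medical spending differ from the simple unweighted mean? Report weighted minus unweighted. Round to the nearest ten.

1130

Unweighted sum = 14300 + 750 + 11450 + 16250 + 9600 = 52350
Unweighted mean = 52350 / 5 = 10470
Weighted sum = 14300×541 + 750×458 + 11450×1119 + 16250×1365 + 9600×1336
  = 55899200
Sum of weights = 4819
Weighted mean = 55899200 / 4819 = 11599.751
Difference (weighted minus unweighted) = 1129.751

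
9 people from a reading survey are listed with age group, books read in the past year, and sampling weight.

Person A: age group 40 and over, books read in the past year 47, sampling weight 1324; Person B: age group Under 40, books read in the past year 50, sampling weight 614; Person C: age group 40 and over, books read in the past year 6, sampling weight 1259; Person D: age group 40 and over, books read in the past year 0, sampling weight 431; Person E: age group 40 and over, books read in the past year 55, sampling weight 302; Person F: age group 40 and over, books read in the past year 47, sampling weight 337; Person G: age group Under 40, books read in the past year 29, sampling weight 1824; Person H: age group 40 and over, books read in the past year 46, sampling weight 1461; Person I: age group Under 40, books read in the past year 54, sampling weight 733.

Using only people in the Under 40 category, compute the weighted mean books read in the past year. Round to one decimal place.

Under 40 rows: B, G, I
Weighted sum = 50×614 + 29×1824 + 54×733
  = 30700 + 52896 + 39582 = 123178
Sum of weights = 3171
Weighted mean = 123178 / 3171 = 38.845159

38.8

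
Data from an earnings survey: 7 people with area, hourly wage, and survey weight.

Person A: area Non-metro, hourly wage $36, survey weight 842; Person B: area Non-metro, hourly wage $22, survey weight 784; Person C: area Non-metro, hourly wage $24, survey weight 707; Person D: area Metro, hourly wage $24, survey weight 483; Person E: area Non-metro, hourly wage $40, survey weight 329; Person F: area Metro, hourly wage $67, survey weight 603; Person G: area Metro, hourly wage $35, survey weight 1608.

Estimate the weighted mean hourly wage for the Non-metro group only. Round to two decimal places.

29.18

Non-metro rows: A, B, C, E
Weighted sum = 36×842 + 22×784 + 24×707 + 40×329
  = 77688
Sum of weights = 842 + 784 + 707 + 329 = 2662
Weighted mean = 77688 / 2662 = 29.184072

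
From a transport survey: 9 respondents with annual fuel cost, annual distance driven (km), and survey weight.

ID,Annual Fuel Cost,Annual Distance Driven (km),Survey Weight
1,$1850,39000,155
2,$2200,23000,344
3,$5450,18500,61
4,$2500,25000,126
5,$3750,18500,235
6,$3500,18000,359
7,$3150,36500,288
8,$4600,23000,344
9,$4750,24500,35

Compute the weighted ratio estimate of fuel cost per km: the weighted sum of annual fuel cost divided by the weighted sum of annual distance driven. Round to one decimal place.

0.1

Σ wᵢ·y = 1850×155 + 2200×344 + 5450×61 + 2500×126 + 3750×235 + 3500×359 + 3150×288 + 4600×344 + 4750×35
  = 6484600
Σ wᵢ·x = 39000×155 + 23000×344 + 18500×61 + 25000×126 + 18500×235 + 18000×359 + 36500×288 + 23000×344 + 24500×35
  = 6045000 + 7912000 + 1128500 + 3150000 + 4347500 + 6462000 + 10512000 + 7912000 + 857500 = 48326500
Ratio = 6484600 / 48326500 = 0.13418311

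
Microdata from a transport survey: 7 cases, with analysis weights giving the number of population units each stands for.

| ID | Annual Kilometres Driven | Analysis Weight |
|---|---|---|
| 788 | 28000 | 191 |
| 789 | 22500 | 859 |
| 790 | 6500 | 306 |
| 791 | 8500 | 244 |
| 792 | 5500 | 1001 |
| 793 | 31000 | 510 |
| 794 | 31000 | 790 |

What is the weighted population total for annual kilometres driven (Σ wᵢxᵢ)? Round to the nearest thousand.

74544000

Weighted total = 28000×191 + 22500×859 + 6500×306 + 8500×244 + 5500×1001 + 31000×510 + 31000×790
  = 5348000 + 19327500 + 1989000 + 2074000 + 5505500 + 15810000 + 24490000 = 74544000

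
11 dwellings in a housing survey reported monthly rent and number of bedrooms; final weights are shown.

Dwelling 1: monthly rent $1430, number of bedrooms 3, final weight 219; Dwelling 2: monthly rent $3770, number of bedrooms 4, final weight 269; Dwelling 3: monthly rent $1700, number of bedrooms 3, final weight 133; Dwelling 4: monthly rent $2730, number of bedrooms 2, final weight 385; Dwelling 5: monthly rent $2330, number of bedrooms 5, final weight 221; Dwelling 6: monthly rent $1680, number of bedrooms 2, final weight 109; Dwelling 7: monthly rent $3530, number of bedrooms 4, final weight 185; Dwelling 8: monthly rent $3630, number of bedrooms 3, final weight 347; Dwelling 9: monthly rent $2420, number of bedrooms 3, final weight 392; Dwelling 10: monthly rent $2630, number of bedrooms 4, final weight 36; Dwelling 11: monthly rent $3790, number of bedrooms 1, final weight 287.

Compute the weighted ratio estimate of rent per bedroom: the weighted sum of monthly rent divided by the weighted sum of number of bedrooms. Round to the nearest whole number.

Σ wᵢ·y = 1430×219 + 3770×269 + 1700×133 + 2730×385 + 2330×221 + 1680×109 + 3530×185 + 3630×347 + 2420×392 + 2630×36 + 3790×287
  = 313170 + 1014130 + 226100 + 1051050 + 514930 + 183120 + 653050 + 1259610 + 948640 + 94680 + 1087730 = 7346210
Σ wᵢ·x = 3×219 + 4×269 + 3×133 + 2×385 + 5×221 + 2×109 + 4×185 + 3×347 + 3×392 + 4×36 + 1×287
  = 657 + 1076 + 399 + 770 + 1105 + 218 + 740 + 1041 + 1176 + 144 + 287 = 7613
Ratio = 7346210 / 7613 = 964.956

965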